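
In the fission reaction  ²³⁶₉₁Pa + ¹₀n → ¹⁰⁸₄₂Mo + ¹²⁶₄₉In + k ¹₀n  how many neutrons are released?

3

Conserve mass number: 237 = 108 + 126 + k, so k = 237 − 234 = 3.
Check atomic number: 91 = 42 + 49 + 0 = 91. ✓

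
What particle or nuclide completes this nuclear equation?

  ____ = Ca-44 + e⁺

Sc-44

Conserve mass number: A = 44 + 0, so A = 44.
Conserve atomic number: Z = 20 + 1, so Z = 21.
Z = 21 is scandium, so the species is Sc-44.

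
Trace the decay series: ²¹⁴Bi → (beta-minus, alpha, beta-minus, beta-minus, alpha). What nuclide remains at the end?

Start: (A, Z) = (214, 83).
After β⁻: (214, 84).
After α: (210, 82).
After β⁻: (210, 83).
After β⁻: (210, 84).
After α: (206, 82).
Z = 82 is lead.

Pb-206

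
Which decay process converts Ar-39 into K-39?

ΔA = 39 − 39 = 0; ΔZ = 19 − 18 = +1.
A is unchanged and Z rises by 1 — a neutron has become a proton (β⁻ decay).

beta-minus decay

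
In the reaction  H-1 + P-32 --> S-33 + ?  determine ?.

gamma ray

Conserve mass number: 1 + 32 = 33 + A, so A = 0.
Conserve atomic number: 1 + 15 = 16 + Z, so Z = 0.
A = 0 and Z = 0 is γ — a gamma ray.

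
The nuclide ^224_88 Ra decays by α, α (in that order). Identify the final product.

Start: (A, Z) = (224, 88).
After α: (220, 86).
After α: (216, 84).
Z = 84 is polonium.

Po-216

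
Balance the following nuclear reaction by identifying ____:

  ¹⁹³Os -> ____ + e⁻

Conserve mass number: 193 = A + 0, so A = 193.
Conserve atomic number: 76 = Z − 1, so Z = 77.
Z = 77 is iridium, so the species is ¹⁹³Ir.

Ir-193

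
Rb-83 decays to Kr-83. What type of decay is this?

ΔA = 83 − 83 = 0; ΔZ = 36 − 37 = -1.
A is unchanged and Z drops by 1 — a proton has become a neutron (β⁺ emission or electron capture).

beta-plus decay or electron capture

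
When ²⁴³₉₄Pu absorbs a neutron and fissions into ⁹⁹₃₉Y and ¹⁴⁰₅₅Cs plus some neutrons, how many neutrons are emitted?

Conserve mass number: 244 = 99 + 140 + k, so k = 244 − 239 = 5.
Check atomic number: 94 = 39 + 55 + 0 = 94. ✓

5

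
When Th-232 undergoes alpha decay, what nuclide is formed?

Ra-228

Alpha decay: mass number changes by -4, atomic number by -2.
A: 232 − 4 = 228; Z: 90 − 2 = 88.
Z = 88 is radium, so the daughter is Ra-228.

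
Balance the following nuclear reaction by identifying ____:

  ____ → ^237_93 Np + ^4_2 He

Conserve mass number: A = 237 + 4, so A = 241.
Conserve atomic number: Z = 93 + 2, so Z = 95.
Z = 95 is americium, so the species is ^241_95 Am.

Am-241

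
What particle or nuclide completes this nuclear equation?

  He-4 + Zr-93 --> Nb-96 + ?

proton

Conserve mass number: 4 + 93 = 96 + A, so A = 1.
Conserve atomic number: 2 + 40 = 41 + Z, so Z = 1.
A = 1 and Z = 1 is H-1 — a proton.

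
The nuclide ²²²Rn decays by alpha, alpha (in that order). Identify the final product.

Start: (A, Z) = (222, 86).
After α: (218, 84).
After α: (214, 82).
Z = 82 is lead.

Pb-214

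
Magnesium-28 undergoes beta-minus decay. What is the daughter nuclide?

Al-28

Beta-minus decay: mass number changes by +0, atomic number by +1.
A: 28 = 28; Z: 12 + 1 = 13.
Z = 13 is aluminium, so the daughter is aluminium-28.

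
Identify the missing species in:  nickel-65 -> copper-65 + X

Conserve mass number: 65 = 65 + A, so A = 0.
Conserve atomic number: 28 = 29 + Z, so Z = -1.
A = 0 and Z = -1 is e⁻ — a beta-minus particle.

beta-minus particle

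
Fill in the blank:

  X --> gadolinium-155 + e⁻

Conserve mass number: A = 155 + 0, so A = 155.
Conserve atomic number: Z = 64 − 1, so Z = 63.
Z = 63 is europium, so the species is europium-155.

Eu-155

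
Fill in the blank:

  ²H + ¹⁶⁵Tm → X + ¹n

Conserve mass number: 2 + 165 = A + 1, so A = 166.
Conserve atomic number: 1 + 69 = Z + 0, so Z = 70.
Z = 70 is ytterbium, so the species is ¹⁶⁶Yb.

Yb-166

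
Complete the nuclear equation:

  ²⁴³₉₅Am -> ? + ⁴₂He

Np-239

Conserve mass number: 243 = A + 4, so A = 239.
Conserve atomic number: 95 = Z + 2, so Z = 93.
Z = 93 is neptunium, so the species is ²³⁹₉₃Np.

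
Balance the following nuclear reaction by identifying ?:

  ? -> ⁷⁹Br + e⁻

Conserve mass number: A = 79 + 0, so A = 79.
Conserve atomic number: Z = 35 − 1, so Z = 34.
Z = 34 is selenium, so the species is ⁷⁹Se.

Se-79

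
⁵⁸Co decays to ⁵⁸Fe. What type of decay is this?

ΔA = 58 − 58 = 0; ΔZ = 26 − 27 = -1.
A is unchanged and Z drops by 1 — a proton has become a neutron (β⁺ emission or electron capture).

beta-plus decay or electron capture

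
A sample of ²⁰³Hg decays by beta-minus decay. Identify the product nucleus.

Beta-minus decay: mass number changes by +0, atomic number by +1.
A: 203 = 203; Z: 80 + 1 = 81.
Z = 81 is thallium, so the daughter is ²⁰³Tl.

Tl-203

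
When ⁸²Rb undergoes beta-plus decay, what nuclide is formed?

Kr-82

Beta-plus decay: mass number changes by +0, atomic number by -1.
A: 82 = 82; Z: 37 − 1 = 36.
Z = 36 is krypton, so the daughter is ⁸²Kr.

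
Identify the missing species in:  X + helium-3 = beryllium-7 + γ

alpha particle

Conserve mass number: A + 3 = 7 + 0, so A = 4.
Conserve atomic number: Z + 2 = 4 + 0, so Z = 2.
A = 4 and Z = 2 is helium-4 — an alpha particle.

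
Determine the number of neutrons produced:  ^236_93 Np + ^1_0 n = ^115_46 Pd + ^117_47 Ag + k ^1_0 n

Conserve mass number: 237 = 115 + 117 + k, so k = 237 − 232 = 5.
Check atomic number: 93 = 46 + 47 + 0 = 93. ✓

5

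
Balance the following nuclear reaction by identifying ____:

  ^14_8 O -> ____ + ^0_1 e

Conserve mass number: 14 = A + 0, so A = 14.
Conserve atomic number: 8 = Z + 1, so Z = 7.
Z = 7 is nitrogen, so the species is ^14_7 N.

N-14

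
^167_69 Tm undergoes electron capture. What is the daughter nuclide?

Electron capture: mass number changes by +0, atomic number by -1.
A: 167 = 167; Z: 69 − 1 = 68.
Z = 68 is erbium, so the daughter is ^167_68 Er.

Er-167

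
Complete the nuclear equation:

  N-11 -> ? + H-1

C-10

Conserve mass number: 11 = A + 1, so A = 10.
Conserve atomic number: 7 = Z + 1, so Z = 6.
Z = 6 is carbon, so the species is C-10.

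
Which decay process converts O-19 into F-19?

ΔA = 19 − 19 = 0; ΔZ = 9 − 8 = +1.
A is unchanged and Z rises by 1 — a neutron has become a proton (β⁻ decay).

beta-minus decay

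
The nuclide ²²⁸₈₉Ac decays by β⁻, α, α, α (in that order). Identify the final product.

Start: (A, Z) = (228, 89).
After β⁻: (228, 90).
After α: (224, 88).
After α: (220, 86).
After α: (216, 84).
Z = 84 is polonium.

Po-216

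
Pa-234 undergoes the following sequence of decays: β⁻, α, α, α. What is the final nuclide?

Start: (A, Z) = (234, 91).
After β⁻: (234, 92).
After α: (230, 90).
After α: (226, 88).
After α: (222, 86).
Z = 86 is radon.

Rn-222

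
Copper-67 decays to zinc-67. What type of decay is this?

ΔA = 67 − 67 = 0; ΔZ = 30 − 29 = +1.
A is unchanged and Z rises by 1 — a neutron has become a proton (β⁻ decay).

beta-minus decay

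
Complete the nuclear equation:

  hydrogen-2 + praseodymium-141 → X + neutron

Nd-142

Conserve mass number: 2 + 141 = A + 1, so A = 142.
Conserve atomic number: 1 + 59 = Z + 0, so Z = 60.
Z = 60 is neodymium, so the species is neodymium-142.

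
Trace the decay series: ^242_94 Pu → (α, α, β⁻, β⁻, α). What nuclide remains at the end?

Th-230

Start: (A, Z) = (242, 94).
After α: (238, 92).
After α: (234, 90).
After β⁻: (234, 91).
After β⁻: (234, 92).
After α: (230, 90).
Z = 90 is thorium.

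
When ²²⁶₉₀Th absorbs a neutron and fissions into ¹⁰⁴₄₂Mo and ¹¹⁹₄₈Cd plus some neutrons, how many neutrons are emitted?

Conserve mass number: 227 = 104 + 119 + k, so k = 227 − 223 = 4.
Check atomic number: 90 = 42 + 48 + 0 = 90. ✓

4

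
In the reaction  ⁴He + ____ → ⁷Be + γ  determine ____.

Conserve mass number: 4 + A = 7 + 0, so A = 3.
Conserve atomic number: 2 + Z = 4 + 0, so Z = 2.
Z = 2 is helium, so the species is ³He.

He-3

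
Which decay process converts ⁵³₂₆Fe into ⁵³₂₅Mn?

ΔA = 53 − 53 = 0; ΔZ = 25 − 26 = -1.
A is unchanged and Z drops by 1 — a proton has become a neutron (β⁺ emission or electron capture).

beta-plus decay or electron capture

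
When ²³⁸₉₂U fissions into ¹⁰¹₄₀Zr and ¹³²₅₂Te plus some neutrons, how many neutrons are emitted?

Conserve mass number: 238 = 101 + 132 + k, so k = 238 − 233 = 5.
Check atomic number: 92 = 40 + 52 + 0 = 92. ✓

5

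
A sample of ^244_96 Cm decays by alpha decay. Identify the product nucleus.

Pu-240

Alpha decay: mass number changes by -4, atomic number by -2.
A: 244 − 4 = 240; Z: 96 − 2 = 94.
Z = 94 is plutonium, so the daughter is ^240_94 Pu.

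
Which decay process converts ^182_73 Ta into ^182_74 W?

ΔA = 182 − 182 = 0; ΔZ = 74 − 73 = +1.
A is unchanged and Z rises by 1 — a neutron has become a proton (β⁻ decay).

beta-minus decay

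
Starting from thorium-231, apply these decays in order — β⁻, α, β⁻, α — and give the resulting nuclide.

Start: (A, Z) = (231, 90).
After β⁻: (231, 91).
After α: (227, 89).
After β⁻: (227, 90).
After α: (223, 88).
Z = 88 is radium.

Ra-223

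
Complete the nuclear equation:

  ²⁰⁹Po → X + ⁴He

Conserve mass number: 209 = A + 4, so A = 205.
Conserve atomic number: 84 = Z + 2, so Z = 82.
Z = 82 is lead, so the species is ²⁰⁵Pb.

Pb-205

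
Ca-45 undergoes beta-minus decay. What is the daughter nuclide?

Beta-minus decay: mass number changes by +0, atomic number by +1.
A: 45 = 45; Z: 20 + 1 = 21.
Z = 21 is scandium, so the daughter is Sc-45.

Sc-45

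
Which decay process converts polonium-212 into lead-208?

ΔA = 208 − 212 = -4; ΔZ = 82 − 84 = -2.
A drops by 4 and Z drops by 2 — the signature of alpha emission.

alpha decay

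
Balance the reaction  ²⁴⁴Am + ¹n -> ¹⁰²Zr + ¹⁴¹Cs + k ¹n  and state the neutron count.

Conserve mass number: 245 = 102 + 141 + k, so k = 245 − 243 = 2.
Check atomic number: 95 = 40 + 55 + 0 = 95. ✓

2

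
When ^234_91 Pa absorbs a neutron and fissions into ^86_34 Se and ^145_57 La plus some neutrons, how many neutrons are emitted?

4

Conserve mass number: 235 = 86 + 145 + k, so k = 235 − 231 = 4.
Check atomic number: 91 = 34 + 57 + 0 = 91. ✓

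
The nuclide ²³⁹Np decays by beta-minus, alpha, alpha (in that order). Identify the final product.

Th-231

Start: (A, Z) = (239, 93).
After β⁻: (239, 94).
After α: (235, 92).
After α: (231, 90).
Z = 90 is thorium.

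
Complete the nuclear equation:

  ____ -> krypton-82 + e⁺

Conserve mass number: A = 82 + 0, so A = 82.
Conserve atomic number: Z = 36 + 1, so Z = 37.
Z = 37 is rubidium, so the species is rubidium-82.

Rb-82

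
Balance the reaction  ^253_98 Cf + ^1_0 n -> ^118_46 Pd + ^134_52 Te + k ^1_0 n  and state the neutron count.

Conserve mass number: 254 = 118 + 134 + k, so k = 254 − 252 = 2.
Check atomic number: 98 = 46 + 52 + 0 = 98. ✓

2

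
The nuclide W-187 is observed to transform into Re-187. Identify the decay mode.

beta-minus decay

ΔA = 187 − 187 = 0; ΔZ = 75 − 74 = +1.
A is unchanged and Z rises by 1 — a neutron has become a proton (β⁻ decay).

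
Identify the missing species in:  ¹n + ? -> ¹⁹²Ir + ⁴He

Au-195

Conserve mass number: 1 + A = 192 + 4, so A = 195.
Conserve atomic number: 0 + Z = 77 + 2, so Z = 79.
Z = 79 is gold, so the species is ¹⁹⁵Au.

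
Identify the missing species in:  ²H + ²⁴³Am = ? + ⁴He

Pu-241

Conserve mass number: 2 + 243 = A + 4, so A = 241.
Conserve atomic number: 1 + 95 = Z + 2, so Z = 94.
Z = 94 is plutonium, so the species is ²⁴¹Pu.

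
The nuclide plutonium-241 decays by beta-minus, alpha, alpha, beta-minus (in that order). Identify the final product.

Start: (A, Z) = (241, 94).
After β⁻: (241, 95).
After α: (237, 93).
After α: (233, 91).
After β⁻: (233, 92).
Z = 92 is uranium.

U-233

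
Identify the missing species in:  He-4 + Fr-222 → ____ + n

Conserve mass number: 4 + 222 = A + 1, so A = 225.
Conserve atomic number: 2 + 87 = Z + 0, so Z = 89.
Z = 89 is actinium, so the species is Ac-225.

Ac-225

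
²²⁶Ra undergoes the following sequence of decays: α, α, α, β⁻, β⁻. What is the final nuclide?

Po-214

Start: (A, Z) = (226, 88).
After α: (222, 86).
After α: (218, 84).
After α: (214, 82).
After β⁻: (214, 83).
After β⁻: (214, 84).
Z = 84 is polonium.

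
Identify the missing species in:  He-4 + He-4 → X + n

Conserve mass number: 4 + 4 = A + 1, so A = 7.
Conserve atomic number: 2 + 2 = Z + 0, so Z = 4.
Z = 4 is beryllium, so the species is Be-7.

Be-7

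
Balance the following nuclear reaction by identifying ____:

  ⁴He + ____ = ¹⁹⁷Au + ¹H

Conserve mass number: 4 + A = 197 + 1, so A = 194.
Conserve atomic number: 2 + Z = 79 + 1, so Z = 78.
Z = 78 is platinum, so the species is ¹⁹⁴Pt.

Pt-194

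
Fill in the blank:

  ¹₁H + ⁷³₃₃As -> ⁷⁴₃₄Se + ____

gamma ray

Conserve mass number: 1 + 73 = 74 + A, so A = 0.
Conserve atomic number: 1 + 33 = 34 + Z, so Z = 0.
A = 0 and Z = 0 is ⁰₀γ — a gamma ray.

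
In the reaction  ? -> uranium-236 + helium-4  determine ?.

Pu-240

Conserve mass number: A = 236 + 4, so A = 240.
Conserve atomic number: Z = 92 + 2, so Z = 94.
Z = 94 is plutonium, so the species is plutonium-240.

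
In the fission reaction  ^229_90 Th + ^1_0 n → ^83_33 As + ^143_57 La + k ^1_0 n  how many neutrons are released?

Conserve mass number: 230 = 83 + 143 + k, so k = 230 − 226 = 4.
Check atomic number: 90 = 33 + 57 + 0 = 90. ✓

4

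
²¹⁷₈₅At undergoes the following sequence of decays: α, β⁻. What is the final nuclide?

Po-213

Start: (A, Z) = (217, 85).
After α: (213, 83).
After β⁻: (213, 84).
Z = 84 is polonium.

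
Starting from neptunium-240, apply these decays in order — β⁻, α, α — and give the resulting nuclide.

Start: (A, Z) = (240, 93).
After β⁻: (240, 94).
After α: (236, 92).
After α: (232, 90).
Z = 90 is thorium.

Th-232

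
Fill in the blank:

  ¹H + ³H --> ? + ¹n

Conserve mass number: 1 + 3 = A + 1, so A = 3.
Conserve atomic number: 1 + 1 = Z + 0, so Z = 2.
Z = 2 is helium, so the species is ³He.

He-3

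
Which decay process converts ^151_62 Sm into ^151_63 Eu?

beta-minus decay

ΔA = 151 − 151 = 0; ΔZ = 63 − 62 = +1.
A is unchanged and Z rises by 1 — a neutron has become a proton (β⁻ decay).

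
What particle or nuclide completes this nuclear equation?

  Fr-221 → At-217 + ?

Conserve mass number: 221 = 217 + A, so A = 4.
Conserve atomic number: 87 = 85 + Z, so Z = 2.
A = 4 and Z = 2 is He-4 — an alpha particle.

alpha particle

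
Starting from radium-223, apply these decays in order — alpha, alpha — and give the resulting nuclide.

Start: (A, Z) = (223, 88).
After α: (219, 86).
After α: (215, 84).
Z = 84 is polonium.

Po-215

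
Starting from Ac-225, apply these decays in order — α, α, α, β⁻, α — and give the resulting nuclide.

Pb-209

Start: (A, Z) = (225, 89).
After α: (221, 87).
After α: (217, 85).
After α: (213, 83).
After β⁻: (213, 84).
After α: (209, 82).
Z = 82 is lead.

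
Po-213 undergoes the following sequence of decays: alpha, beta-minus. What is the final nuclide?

Bi-209

Start: (A, Z) = (213, 84).
After α: (209, 82).
After β⁻: (209, 83).
Z = 83 is bismuth.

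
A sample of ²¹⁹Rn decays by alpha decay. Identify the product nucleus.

Alpha decay: mass number changes by -4, atomic number by -2.
A: 219 − 4 = 215; Z: 86 − 2 = 84.
Z = 84 is polonium, so the daughter is ²¹⁵Po.

Po-215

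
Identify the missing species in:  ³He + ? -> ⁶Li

triton

Conserve mass number: 3 + A = 6, so A = 3.
Conserve atomic number: 2 + Z = 3, so Z = 1.
A = 3 and Z = 1 is ³H — a triton.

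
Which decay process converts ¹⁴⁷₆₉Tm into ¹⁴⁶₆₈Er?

ΔA = 146 − 147 = -1; ΔZ = 68 − 69 = -1.
A drops by 1 and Z drops by 1 — a proton was emitted.

proton emission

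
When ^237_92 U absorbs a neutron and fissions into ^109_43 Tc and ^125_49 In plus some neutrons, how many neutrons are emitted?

4

Conserve mass number: 238 = 109 + 125 + k, so k = 238 − 234 = 4.
Check atomic number: 92 = 43 + 49 + 0 = 92. ✓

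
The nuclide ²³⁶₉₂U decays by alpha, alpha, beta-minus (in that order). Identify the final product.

Start: (A, Z) = (236, 92).
After α: (232, 90).
After α: (228, 88).
After β⁻: (228, 89).
Z = 89 is actinium.

Ac-228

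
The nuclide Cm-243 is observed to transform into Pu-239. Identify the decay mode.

ΔA = 239 − 243 = -4; ΔZ = 94 − 96 = -2.
A drops by 4 and Z drops by 2 — the signature of alpha emission.

alpha decay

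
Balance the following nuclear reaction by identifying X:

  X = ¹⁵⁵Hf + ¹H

Conserve mass number: A = 155 + 1, so A = 156.
Conserve atomic number: Z = 72 + 1, so Z = 73.
Z = 73 is tantalum, so the species is ¹⁵⁶Ta.

Ta-156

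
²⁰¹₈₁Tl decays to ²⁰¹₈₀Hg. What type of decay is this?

ΔA = 201 − 201 = 0; ΔZ = 80 − 81 = -1.
A is unchanged and Z drops by 1 — a proton has become a neutron (β⁺ emission or electron capture).

beta-plus decay or electron capture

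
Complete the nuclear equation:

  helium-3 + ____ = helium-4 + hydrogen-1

Conserve mass number: 3 + A = 4 + 1, so A = 2.
Conserve atomic number: 2 + Z = 2 + 1, so Z = 1.
A = 2 and Z = 1 is hydrogen-2 — a deuteron.

deuteron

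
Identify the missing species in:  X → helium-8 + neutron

He-9

Conserve mass number: A = 8 + 1, so A = 9.
Conserve atomic number: Z = 2 + 0, so Z = 2.
Z = 2 is helium, so the species is helium-9.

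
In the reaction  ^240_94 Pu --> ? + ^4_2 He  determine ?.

U-236

Conserve mass number: 240 = A + 4, so A = 236.
Conserve atomic number: 94 = Z + 2, so Z = 92.
Z = 92 is uranium, so the species is ^236_92 U.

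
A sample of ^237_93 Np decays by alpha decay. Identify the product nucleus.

Alpha decay: mass number changes by -4, atomic number by -2.
A: 237 − 4 = 233; Z: 93 − 2 = 91.
Z = 91 is protactinium, so the daughter is ^233_91 Pa.

Pa-233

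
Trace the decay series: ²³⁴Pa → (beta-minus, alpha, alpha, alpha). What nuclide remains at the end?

Start: (A, Z) = (234, 91).
After β⁻: (234, 92).
After α: (230, 90).
After α: (226, 88).
After α: (222, 86).
Z = 86 is radon.

Rn-222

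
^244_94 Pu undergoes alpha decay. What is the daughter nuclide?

U-240

Alpha decay: mass number changes by -4, atomic number by -2.
A: 244 − 4 = 240; Z: 94 − 2 = 92.
Z = 92 is uranium, so the daughter is ^240_92 U.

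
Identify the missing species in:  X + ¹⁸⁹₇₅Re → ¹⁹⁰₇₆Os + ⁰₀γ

Conserve mass number: A + 189 = 190 + 0, so A = 1.
Conserve atomic number: Z + 75 = 76 + 0, so Z = 1.
A = 1 and Z = 1 is ¹₁H — a proton.

proton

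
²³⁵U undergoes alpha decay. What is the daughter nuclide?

Alpha decay: mass number changes by -4, atomic number by -2.
A: 235 − 4 = 231; Z: 92 − 2 = 90.
Z = 90 is thorium, so the daughter is ²³¹Th.

Th-231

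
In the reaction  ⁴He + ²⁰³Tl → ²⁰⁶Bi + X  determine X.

neutron

Conserve mass number: 4 + 203 = 206 + A, so A = 1.
Conserve atomic number: 2 + 81 = 83 + Z, so Z = 0.
A = 1 and Z = 0 is ¹n — a neutron.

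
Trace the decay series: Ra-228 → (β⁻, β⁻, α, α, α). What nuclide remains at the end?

Start: (A, Z) = (228, 88).
After β⁻: (228, 89).
After β⁻: (228, 90).
After α: (224, 88).
After α: (220, 86).
After α: (216, 84).
Z = 84 is polonium.

Po-216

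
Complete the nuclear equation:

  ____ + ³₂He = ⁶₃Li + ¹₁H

alpha particle

Conserve mass number: A + 3 = 6 + 1, so A = 4.
Conserve atomic number: Z + 2 = 3 + 1, so Z = 2.
A = 4 and Z = 2 is ⁴₂He — an alpha particle.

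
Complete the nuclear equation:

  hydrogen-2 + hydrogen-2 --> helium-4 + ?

Conserve mass number: 2 + 2 = 4 + A, so A = 0.
Conserve atomic number: 1 + 1 = 2 + Z, so Z = 0.
A = 0 and Z = 0 is γ — a gamma ray.

gamma ray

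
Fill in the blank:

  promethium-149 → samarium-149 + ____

beta-minus particle

Conserve mass number: 149 = 149 + A, so A = 0.
Conserve atomic number: 61 = 62 + Z, so Z = -1.
A = 0 and Z = -1 is e⁻ — a beta-minus particle.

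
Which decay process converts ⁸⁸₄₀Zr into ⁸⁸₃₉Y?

ΔA = 88 − 88 = 0; ΔZ = 39 − 40 = -1.
A is unchanged and Z drops by 1 — a proton has become a neutron (β⁺ emission or electron capture).

beta-plus decay or electron capture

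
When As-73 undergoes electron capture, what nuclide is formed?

Ge-73

Electron capture: mass number changes by +0, atomic number by -1.
A: 73 = 73; Z: 33 − 1 = 32.
Z = 32 is germanium, so the daughter is Ge-73.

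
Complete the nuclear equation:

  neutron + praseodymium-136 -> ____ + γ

Pr-137

Conserve mass number: 1 + 136 = A + 0, so A = 137.
Conserve atomic number: 0 + 59 = Z + 0, so Z = 59.
Z = 59 is praseodymium, so the species is praseodymium-137.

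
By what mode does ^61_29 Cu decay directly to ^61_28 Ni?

beta-plus decay or electron capture

ΔA = 61 − 61 = 0; ΔZ = 28 − 29 = -1.
A is unchanged and Z drops by 1 — a proton has become a neutron (β⁺ emission or electron capture).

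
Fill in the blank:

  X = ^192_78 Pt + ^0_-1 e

Ir-192

Conserve mass number: A = 192 + 0, so A = 192.
Conserve atomic number: Z = 78 − 1, so Z = 77.
Z = 77 is iridium, so the species is ^192_77 Ir.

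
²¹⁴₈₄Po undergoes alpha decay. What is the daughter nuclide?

Alpha decay: mass number changes by -4, atomic number by -2.
A: 214 − 4 = 210; Z: 84 − 2 = 82.
Z = 82 is lead, so the daughter is ²¹⁰₈₂Pb.

Pb-210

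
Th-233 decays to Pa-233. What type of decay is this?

beta-minus decay

ΔA = 233 − 233 = 0; ΔZ = 91 − 90 = +1.
A is unchanged and Z rises by 1 — a neutron has become a proton (β⁻ decay).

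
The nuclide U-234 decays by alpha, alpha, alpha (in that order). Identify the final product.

Start: (A, Z) = (234, 92).
After α: (230, 90).
After α: (226, 88).
After α: (222, 86).
Z = 86 is radon.

Rn-222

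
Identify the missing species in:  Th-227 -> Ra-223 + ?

Conserve mass number: 227 = 223 + A, so A = 4.
Conserve atomic number: 90 = 88 + Z, so Z = 2.
A = 4 and Z = 2 is He-4 — an alpha particle.

alpha particle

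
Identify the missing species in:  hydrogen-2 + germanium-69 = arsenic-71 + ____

gamma ray

Conserve mass number: 2 + 69 = 71 + A, so A = 0.
Conserve atomic number: 1 + 32 = 33 + Z, so Z = 0.
A = 0 and Z = 0 is γ — a gamma ray.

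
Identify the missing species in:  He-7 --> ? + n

Conserve mass number: 7 = A + 1, so A = 6.
Conserve atomic number: 2 = Z + 0, so Z = 2.
Z = 2 is helium, so the species is He-6.

He-6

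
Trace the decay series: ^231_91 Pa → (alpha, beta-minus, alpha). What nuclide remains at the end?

Start: (A, Z) = (231, 91).
After α: (227, 89).
After β⁻: (227, 90).
After α: (223, 88).
Z = 88 is radium.

Ra-223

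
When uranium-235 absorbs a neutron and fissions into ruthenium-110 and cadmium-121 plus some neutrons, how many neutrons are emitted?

5

Conserve mass number: 236 = 110 + 121 + k, so k = 236 − 231 = 5.
Check atomic number: 92 = 44 + 48 + 0 = 92. ✓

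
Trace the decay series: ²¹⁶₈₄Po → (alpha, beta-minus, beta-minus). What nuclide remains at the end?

Start: (A, Z) = (216, 84).
After α: (212, 82).
After β⁻: (212, 83).
After β⁻: (212, 84).
Z = 84 is polonium.

Po-212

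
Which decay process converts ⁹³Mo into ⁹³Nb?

ΔA = 93 − 93 = 0; ΔZ = 41 − 42 = -1.
A is unchanged and Z drops by 1 — a proton has become a neutron (β⁺ emission or electron capture).

beta-plus decay or electron capture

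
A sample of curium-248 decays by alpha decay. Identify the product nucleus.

Alpha decay: mass number changes by -4, atomic number by -2.
A: 248 − 4 = 244; Z: 96 − 2 = 94.
Z = 94 is plutonium, so the daughter is plutonium-244.

Pu-244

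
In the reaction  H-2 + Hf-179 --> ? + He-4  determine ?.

Conserve mass number: 2 + 179 = A + 4, so A = 177.
Conserve atomic number: 1 + 72 = Z + 2, so Z = 71.
Z = 71 is lutetium, so the species is Lu-177.

Lu-177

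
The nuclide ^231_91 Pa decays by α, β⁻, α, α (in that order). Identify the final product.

Start: (A, Z) = (231, 91).
After α: (227, 89).
After β⁻: (227, 90).
After α: (223, 88).
After α: (219, 86).
Z = 86 is radon.

Rn-219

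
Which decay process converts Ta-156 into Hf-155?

proton emission

ΔA = 155 − 156 = -1; ΔZ = 72 − 73 = -1.
A drops by 1 and Z drops by 1 — a proton was emitted.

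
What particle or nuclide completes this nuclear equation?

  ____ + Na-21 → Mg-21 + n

Conserve mass number: A + 21 = 21 + 1, so A = 1.
Conserve atomic number: Z + 11 = 12 + 0, so Z = 1.
A = 1 and Z = 1 is H-1 — a proton.

proton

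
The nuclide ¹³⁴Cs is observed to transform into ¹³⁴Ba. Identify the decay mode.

beta-minus decay

ΔA = 134 − 134 = 0; ΔZ = 56 − 55 = +1.
A is unchanged and Z rises by 1 — a neutron has become a proton (β⁻ decay).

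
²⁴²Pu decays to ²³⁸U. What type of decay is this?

ΔA = 238 − 242 = -4; ΔZ = 92 − 94 = -2.
A drops by 4 and Z drops by 2 — the signature of alpha emission.

alpha decay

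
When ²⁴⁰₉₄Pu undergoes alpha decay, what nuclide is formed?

U-236

Alpha decay: mass number changes by -4, atomic number by -2.
A: 240 − 4 = 236; Z: 94 − 2 = 92.
Z = 92 is uranium, so the daughter is ²³⁶₉₂U.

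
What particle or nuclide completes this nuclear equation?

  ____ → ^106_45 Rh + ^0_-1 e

Conserve mass number: A = 106 + 0, so A = 106.
Conserve atomic number: Z = 45 − 1, so Z = 44.
Z = 44 is ruthenium, so the species is ^106_44 Ru.

Ru-106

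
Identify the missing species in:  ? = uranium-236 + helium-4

Pu-240

Conserve mass number: A = 236 + 4, so A = 240.
Conserve atomic number: Z = 92 + 2, so Z = 94.
Z = 94 is plutonium, so the species is plutonium-240.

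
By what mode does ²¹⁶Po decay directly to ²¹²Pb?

alpha decay

ΔA = 212 − 216 = -4; ΔZ = 82 − 84 = -2.
A drops by 4 and Z drops by 2 — the signature of alpha emission.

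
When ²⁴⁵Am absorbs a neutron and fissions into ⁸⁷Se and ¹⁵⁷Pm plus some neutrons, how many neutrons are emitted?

Conserve mass number: 246 = 87 + 157 + k, so k = 246 − 244 = 2.
Check atomic number: 95 = 34 + 61 + 0 = 95. ✓

2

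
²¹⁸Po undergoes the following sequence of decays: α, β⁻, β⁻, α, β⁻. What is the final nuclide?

Start: (A, Z) = (218, 84).
After α: (214, 82).
After β⁻: (214, 83).
After β⁻: (214, 84).
After α: (210, 82).
After β⁻: (210, 83).
Z = 83 is bismuth.

Bi-210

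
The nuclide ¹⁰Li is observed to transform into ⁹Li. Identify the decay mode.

neutron emission

ΔA = 9 − 10 = -1; ΔZ = 3 − 3 = +0.
A drops by 1 with Z unchanged — a neutron was emitted.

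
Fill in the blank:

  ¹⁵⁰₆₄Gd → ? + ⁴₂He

Conserve mass number: 150 = A + 4, so A = 146.
Conserve atomic number: 64 = Z + 2, so Z = 62.
Z = 62 is samarium, so the species is ¹⁴⁶₆₂Sm.

Sm-146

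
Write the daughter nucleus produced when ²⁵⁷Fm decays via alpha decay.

Cf-253

Alpha decay: mass number changes by -4, atomic number by -2.
A: 257 − 4 = 253; Z: 100 − 2 = 98.
Z = 98 is californium, so the daughter is ²⁵³Cf.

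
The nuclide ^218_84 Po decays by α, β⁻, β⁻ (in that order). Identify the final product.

Start: (A, Z) = (218, 84).
After α: (214, 82).
After β⁻: (214, 83).
After β⁻: (214, 84).
Z = 84 is polonium.

Po-214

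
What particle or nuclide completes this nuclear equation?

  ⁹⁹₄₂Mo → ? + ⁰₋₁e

Tc-99

Conserve mass number: 99 = A + 0, so A = 99.
Conserve atomic number: 42 = Z − 1, so Z = 43.
Z = 43 is technetium, so the species is ⁹⁹₄₃Tc.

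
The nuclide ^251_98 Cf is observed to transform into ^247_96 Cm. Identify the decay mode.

alpha decay

ΔA = 247 − 251 = -4; ΔZ = 96 − 98 = -2.
A drops by 4 and Z drops by 2 — the signature of alpha emission.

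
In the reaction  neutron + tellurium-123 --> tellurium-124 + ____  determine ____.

Conserve mass number: 1 + 123 = 124 + A, so A = 0.
Conserve atomic number: 0 + 52 = 52 + Z, so Z = 0.
A = 0 and Z = 0 is γ — a gamma ray.

gamma ray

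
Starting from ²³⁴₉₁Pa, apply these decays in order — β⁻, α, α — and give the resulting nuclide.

Ra-226

Start: (A, Z) = (234, 91).
After β⁻: (234, 92).
After α: (230, 90).
After α: (226, 88).
Z = 88 is radium.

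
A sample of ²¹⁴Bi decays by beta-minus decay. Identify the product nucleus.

Po-214

Beta-minus decay: mass number changes by +0, atomic number by +1.
A: 214 = 214; Z: 83 + 1 = 84.
Z = 84 is polonium, so the daughter is ²¹⁴Po.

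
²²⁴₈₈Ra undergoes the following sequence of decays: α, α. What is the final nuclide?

Po-216

Start: (A, Z) = (224, 88).
After α: (220, 86).
After α: (216, 84).
Z = 84 is polonium.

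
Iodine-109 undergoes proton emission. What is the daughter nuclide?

Te-108

Proton emission: mass number changes by -1, atomic number by -1.
A: 109 − 1 = 108; Z: 53 − 1 = 52.
Z = 52 is tellurium, so the daughter is tellurium-108.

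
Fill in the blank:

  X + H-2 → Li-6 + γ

Conserve mass number: A + 2 = 6 + 0, so A = 4.
Conserve atomic number: Z + 1 = 3 + 0, so Z = 2.
A = 4 and Z = 2 is He-4 — an alpha particle.

alpha particle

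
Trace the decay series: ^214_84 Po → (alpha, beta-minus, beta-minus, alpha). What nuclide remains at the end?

Pb-206

Start: (A, Z) = (214, 84).
After α: (210, 82).
After β⁻: (210, 83).
After β⁻: (210, 84).
After α: (206, 82).
Z = 82 is lead.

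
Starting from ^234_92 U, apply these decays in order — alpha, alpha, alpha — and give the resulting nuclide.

Rn-222

Start: (A, Z) = (234, 92).
After α: (230, 90).
After α: (226, 88).
After α: (222, 86).
Z = 86 is radon.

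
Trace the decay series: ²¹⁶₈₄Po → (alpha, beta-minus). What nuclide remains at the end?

Start: (A, Z) = (216, 84).
After α: (212, 82).
After β⁻: (212, 83).
Z = 83 is bismuth.

Bi-212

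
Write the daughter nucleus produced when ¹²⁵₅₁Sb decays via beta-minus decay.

Te-125

Beta-minus decay: mass number changes by +0, atomic number by +1.
A: 125 = 125; Z: 51 + 1 = 52.
Z = 52 is tellurium, so the daughter is ¹²⁵₅₂Te.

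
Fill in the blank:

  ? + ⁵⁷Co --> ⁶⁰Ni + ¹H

Conserve mass number: A + 57 = 60 + 1, so A = 4.
Conserve atomic number: Z + 27 = 28 + 1, so Z = 2.
A = 4 and Z = 2 is ⁴He — an alpha particle.

alpha particle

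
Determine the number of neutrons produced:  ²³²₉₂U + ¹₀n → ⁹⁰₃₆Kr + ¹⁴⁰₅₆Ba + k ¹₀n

Conserve mass number: 233 = 90 + 140 + k, so k = 233 − 230 = 3.
Check atomic number: 92 = 36 + 56 + 0 = 92. ✓

3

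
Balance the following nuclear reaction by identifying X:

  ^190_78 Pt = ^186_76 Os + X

alpha particle

Conserve mass number: 190 = 186 + A, so A = 4.
Conserve atomic number: 78 = 76 + Z, so Z = 2.
A = 4 and Z = 2 is ^4_2 He — an alpha particle.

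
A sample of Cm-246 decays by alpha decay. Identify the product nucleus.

Pu-242

Alpha decay: mass number changes by -4, atomic number by -2.
A: 246 − 4 = 242; Z: 96 − 2 = 94.
Z = 94 is plutonium, so the daughter is Pu-242.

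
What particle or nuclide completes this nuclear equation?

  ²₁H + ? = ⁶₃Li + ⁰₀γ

alpha particle

Conserve mass number: 2 + A = 6 + 0, so A = 4.
Conserve atomic number: 1 + Z = 3 + 0, so Z = 2.
A = 4 and Z = 2 is ⁴₂He — an alpha particle.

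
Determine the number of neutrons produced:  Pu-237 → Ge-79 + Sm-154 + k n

4

Conserve mass number: 237 = 79 + 154 + k, so k = 237 − 233 = 4.
Check atomic number: 94 = 32 + 62 + 0 = 94. ✓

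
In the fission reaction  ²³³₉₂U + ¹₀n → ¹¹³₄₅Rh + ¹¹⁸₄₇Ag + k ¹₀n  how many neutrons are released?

3

Conserve mass number: 234 = 113 + 118 + k, so k = 234 − 231 = 3.
Check atomic number: 92 = 45 + 47 + 0 = 92. ✓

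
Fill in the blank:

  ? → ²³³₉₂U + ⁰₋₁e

Pa-233

Conserve mass number: A = 233 + 0, so A = 233.
Conserve atomic number: Z = 92 − 1, so Z = 91.
Z = 91 is protactinium, so the species is ²³³₉₁Pa.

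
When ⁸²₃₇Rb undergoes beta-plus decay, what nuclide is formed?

Beta-plus decay: mass number changes by +0, atomic number by -1.
A: 82 = 82; Z: 37 − 1 = 36.
Z = 36 is krypton, so the daughter is ⁸²₃₆Kr.

Kr-82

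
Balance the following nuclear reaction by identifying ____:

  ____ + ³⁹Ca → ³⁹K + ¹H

neutron

Conserve mass number: A + 39 = 39 + 1, so A = 1.
Conserve atomic number: Z + 20 = 19 + 1, so Z = 0.
A = 1 and Z = 0 is ¹n — a neutron.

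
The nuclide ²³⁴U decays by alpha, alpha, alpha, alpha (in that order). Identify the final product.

Po-218

Start: (A, Z) = (234, 92).
After α: (230, 90).
After α: (226, 88).
After α: (222, 86).
After α: (218, 84).
Z = 84 is polonium.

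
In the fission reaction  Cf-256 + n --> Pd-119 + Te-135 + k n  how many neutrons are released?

Conserve mass number: 257 = 119 + 135 + k, so k = 257 − 254 = 3.
Check atomic number: 98 = 46 + 52 + 0 = 98. ✓

3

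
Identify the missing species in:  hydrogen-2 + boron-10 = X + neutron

C-11

Conserve mass number: 2 + 10 = A + 1, so A = 11.
Conserve atomic number: 1 + 5 = Z + 0, so Z = 6.
Z = 6 is carbon, so the species is carbon-11.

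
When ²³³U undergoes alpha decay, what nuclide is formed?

Alpha decay: mass number changes by -4, atomic number by -2.
A: 233 − 4 = 229; Z: 92 − 2 = 90.
Z = 90 is thorium, so the daughter is ²²⁹Th.

Th-229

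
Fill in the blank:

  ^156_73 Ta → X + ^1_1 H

Conserve mass number: 156 = A + 1, so A = 155.
Conserve atomic number: 73 = Z + 1, so Z = 72.
Z = 72 is hafnium, so the species is ^155_72 Hf.

Hf-155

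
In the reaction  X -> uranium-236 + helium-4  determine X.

Pu-240

Conserve mass number: A = 236 + 4, so A = 240.
Conserve atomic number: Z = 92 + 2, so Z = 94.
Z = 94 is plutonium, so the species is plutonium-240.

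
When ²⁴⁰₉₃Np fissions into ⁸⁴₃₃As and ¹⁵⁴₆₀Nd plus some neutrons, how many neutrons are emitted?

2

Conserve mass number: 240 = 84 + 154 + k, so k = 240 − 238 = 2.
Check atomic number: 93 = 33 + 60 + 0 = 93. ✓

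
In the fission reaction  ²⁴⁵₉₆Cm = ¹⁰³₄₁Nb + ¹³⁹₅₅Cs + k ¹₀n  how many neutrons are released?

Conserve mass number: 245 = 103 + 139 + k, so k = 245 − 242 = 3.
Check atomic number: 96 = 41 + 55 + 0 = 96. ✓

3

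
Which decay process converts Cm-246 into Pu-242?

alpha decay

ΔA = 242 − 246 = -4; ΔZ = 94 − 96 = -2.
A drops by 4 and Z drops by 2 — the signature of alpha emission.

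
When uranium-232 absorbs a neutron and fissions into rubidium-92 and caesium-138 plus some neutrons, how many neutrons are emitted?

3

Conserve mass number: 233 = 92 + 138 + k, so k = 233 − 230 = 3.
Check atomic number: 92 = 37 + 55 + 0 = 92. ✓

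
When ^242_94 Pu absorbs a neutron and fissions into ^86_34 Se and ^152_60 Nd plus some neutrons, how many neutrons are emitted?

Conserve mass number: 243 = 86 + 152 + k, so k = 243 − 238 = 5.
Check atomic number: 94 = 34 + 60 + 0 = 94. ✓

5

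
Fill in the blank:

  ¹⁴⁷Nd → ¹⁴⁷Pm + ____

beta-minus particle

Conserve mass number: 147 = 147 + A, so A = 0.
Conserve atomic number: 60 = 61 + Z, so Z = -1.
A = 0 and Z = -1 is e⁻ — a beta-minus particle.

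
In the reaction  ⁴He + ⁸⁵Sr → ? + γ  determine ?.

Zr-89

Conserve mass number: 4 + 85 = A + 0, so A = 89.
Conserve atomic number: 2 + 38 = Z + 0, so Z = 40.
Z = 40 is zirconium, so the species is ⁸⁹Zr.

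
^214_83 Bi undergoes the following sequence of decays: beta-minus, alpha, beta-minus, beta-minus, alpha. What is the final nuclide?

Pb-206

Start: (A, Z) = (214, 83).
After β⁻: (214, 84).
After α: (210, 82).
After β⁻: (210, 83).
After β⁻: (210, 84).
After α: (206, 82).
Z = 82 is lead.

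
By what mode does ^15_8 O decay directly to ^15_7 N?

beta-plus decay or electron capture

ΔA = 15 − 15 = 0; ΔZ = 7 − 8 = -1.
A is unchanged and Z drops by 1 — a proton has become a neutron (β⁺ emission or electron capture).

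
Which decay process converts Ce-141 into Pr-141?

beta-minus decay

ΔA = 141 − 141 = 0; ΔZ = 59 − 58 = +1.
A is unchanged and Z rises by 1 — a neutron has become a proton (β⁻ decay).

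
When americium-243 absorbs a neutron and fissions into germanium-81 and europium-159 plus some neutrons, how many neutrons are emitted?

Conserve mass number: 244 = 81 + 159 + k, so k = 244 − 240 = 4.
Check atomic number: 95 = 32 + 63 + 0 = 95. ✓

4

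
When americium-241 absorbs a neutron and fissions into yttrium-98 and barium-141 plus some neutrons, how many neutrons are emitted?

Conserve mass number: 242 = 98 + 141 + k, so k = 242 − 239 = 3.
Check atomic number: 95 = 39 + 56 + 0 = 95. ✓

3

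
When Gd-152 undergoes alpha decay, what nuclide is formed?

Alpha decay: mass number changes by -4, atomic number by -2.
A: 152 − 4 = 148; Z: 64 − 2 = 62.
Z = 62 is samarium, so the daughter is Sm-148.

Sm-148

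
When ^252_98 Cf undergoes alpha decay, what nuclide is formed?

Alpha decay: mass number changes by -4, atomic number by -2.
A: 252 − 4 = 248; Z: 98 − 2 = 96.
Z = 96 is curium, so the daughter is ^248_96 Cm.

Cm-248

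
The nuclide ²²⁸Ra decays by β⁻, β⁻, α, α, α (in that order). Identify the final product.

Po-216

Start: (A, Z) = (228, 88).
After β⁻: (228, 89).
After β⁻: (228, 90).
After α: (224, 88).
After α: (220, 86).
After α: (216, 84).
Z = 84 is polonium.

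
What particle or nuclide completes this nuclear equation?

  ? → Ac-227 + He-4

Conserve mass number: A = 227 + 4, so A = 231.
Conserve atomic number: Z = 89 + 2, so Z = 91.
Z = 91 is protactinium, so the species is Pa-231.

Pa-231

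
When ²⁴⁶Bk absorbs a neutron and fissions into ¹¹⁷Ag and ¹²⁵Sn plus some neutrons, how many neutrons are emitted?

Conserve mass number: 247 = 117 + 125 + k, so k = 247 − 242 = 5.
Check atomic number: 97 = 47 + 50 + 0 = 97. ✓

5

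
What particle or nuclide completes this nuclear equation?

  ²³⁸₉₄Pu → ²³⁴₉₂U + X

alpha particle

Conserve mass number: 238 = 234 + A, so A = 4.
Conserve atomic number: 94 = 92 + Z, so Z = 2.
A = 4 and Z = 2 is ⁴₂He — an alpha particle.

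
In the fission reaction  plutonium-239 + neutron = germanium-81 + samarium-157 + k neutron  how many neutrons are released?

Conserve mass number: 240 = 81 + 157 + k, so k = 240 − 238 = 2.
Check atomic number: 94 = 32 + 62 + 0 = 94. ✓

2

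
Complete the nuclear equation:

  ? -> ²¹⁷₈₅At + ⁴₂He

Fr-221

Conserve mass number: A = 217 + 4, so A = 221.
Conserve atomic number: Z = 85 + 2, so Z = 87.
Z = 87 is francium, so the species is ²²¹₈₇Fr.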